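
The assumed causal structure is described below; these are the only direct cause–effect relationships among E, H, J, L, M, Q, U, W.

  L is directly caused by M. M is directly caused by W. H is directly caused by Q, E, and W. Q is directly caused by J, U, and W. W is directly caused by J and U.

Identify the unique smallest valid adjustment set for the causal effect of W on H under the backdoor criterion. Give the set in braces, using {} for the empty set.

{J, U}

Variables eligible for adjustment (non-descendants of W, excluding W and H): {E, J, U}.
Backdoor paths from W to H:
  P1: W <- U -> Q -> H
  P2: W <- J -> Q -> H
The empty set is not sufficient: P1 (W <- U -> Q -> H) has no collider blocking it and no conditioned non-collider, so it is open.
Try {J, U}:
  P1: blocked at fork node U ∈ conditioning set.
  P2: blocked at fork node J ∈ conditioning set.
{J, U} contains no descendant of W and blocks every backdoor path.
Every element of {J, U} is needed (dropping J leaves P2 open; dropping U leaves P1 open), so no proper subset is valid.
Among all size-2 subsets of the eligible variables, only {J, U} blocks every backdoor path, so it is the unique smallest valid adjustment set.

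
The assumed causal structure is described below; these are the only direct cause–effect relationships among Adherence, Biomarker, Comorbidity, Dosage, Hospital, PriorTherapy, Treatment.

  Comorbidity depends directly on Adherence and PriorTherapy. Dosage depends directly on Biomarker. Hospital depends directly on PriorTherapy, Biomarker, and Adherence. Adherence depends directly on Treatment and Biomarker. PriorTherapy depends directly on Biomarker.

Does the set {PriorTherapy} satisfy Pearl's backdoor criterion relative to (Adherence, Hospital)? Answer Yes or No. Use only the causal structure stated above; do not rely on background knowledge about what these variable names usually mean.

Backdoor paths from Adherence to Hospital (paths whose first edge points into Adherence):
  P1: Adherence <- Biomarker -> PriorTherapy -> Hospital
  P2: Adherence <- Biomarker -> Hospital
Condition 1 (no descendant of Adherence in the set): holds — descendants of Adherence are {Comorbidity, Hospital}; none are in {PriorTherapy}.
Condition 2 (every backdoor path blocked by {PriorTherapy}):
  P1: blocked at chain node PriorTherapy ∈ conditioning set.
  P2: open — no interior node is in the conditioning set.
{PriorTherapy} does not satisfy the backdoor criterion.

No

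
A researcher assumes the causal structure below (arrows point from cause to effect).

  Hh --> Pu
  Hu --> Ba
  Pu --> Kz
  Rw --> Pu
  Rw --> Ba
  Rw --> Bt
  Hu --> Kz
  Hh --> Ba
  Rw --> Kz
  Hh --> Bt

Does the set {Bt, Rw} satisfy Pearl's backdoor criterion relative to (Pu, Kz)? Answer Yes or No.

Yes

Backdoor paths from Pu to Kz (paths whose first edge points into Pu):
  P1: Pu <- Hh -> Ba <- Hu -> Kz
  P2: Pu <- Hh -> Ba <- Rw -> Kz
  P3: Pu <- Hh -> Bt <- Rw -> Ba <- Hu -> Kz
  P4: Pu <- Hh -> Bt <- Rw -> Kz
  P5: Pu <- Rw -> Ba <- Hu -> Kz
  P6: Pu <- Rw -> Bt <- Hh -> Ba <- Hu -> Kz
  P7: Pu <- Rw -> Kz
Condition 1 (no descendant of Pu in the set): holds — descendants of Pu are {Kz}; none are in {Bt, Rw}.
Condition 2 (every backdoor path blocked by {Bt, Rw}):
  P1: blocked at collider Ba (neither it nor any descendant is in the conditioning set).
  P2: blocked at collider Ba (neither it nor any descendant is in the conditioning set).
  P3: blocked at fork node Rw ∈ conditioning set.
  P4: blocked at fork node Rw ∈ conditioning set.
  P5: blocked at fork node Rw ∈ conditioning set.
  P6: blocked at fork node Rw ∈ conditioning set.
  P7: blocked at fork node Rw ∈ conditioning set.
{Bt, Rw} satisfies the backdoor criterion.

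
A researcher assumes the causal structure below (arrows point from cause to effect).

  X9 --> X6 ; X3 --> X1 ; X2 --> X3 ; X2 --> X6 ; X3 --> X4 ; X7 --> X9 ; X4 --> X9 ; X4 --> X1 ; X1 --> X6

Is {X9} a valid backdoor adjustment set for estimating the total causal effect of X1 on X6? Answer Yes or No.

No

Backdoor paths from X1 to X6 (paths whose first edge points into X1):
  P1: X1 <- X3 <- X2 -> X6
  P2: X1 <- X3 -> X4 -> X9 -> X6
  P3: X1 <- X4 <- X3 <- X2 -> X6
  P4: X1 <- X4 -> X9 -> X6
Condition 1 (no descendant of X1 in the set): holds — descendants of X1 are {X6}; none are in {X9}.
Condition 2 (every backdoor path blocked by {X9}):
  P1: open — no interior node is in the conditioning set.
  P2: blocked at chain node X9 ∈ conditioning set.
  P3: open — no interior node is in the conditioning set.
  P4: blocked at chain node X9 ∈ conditioning set.
{X9} does not satisfy the backdoor criterion.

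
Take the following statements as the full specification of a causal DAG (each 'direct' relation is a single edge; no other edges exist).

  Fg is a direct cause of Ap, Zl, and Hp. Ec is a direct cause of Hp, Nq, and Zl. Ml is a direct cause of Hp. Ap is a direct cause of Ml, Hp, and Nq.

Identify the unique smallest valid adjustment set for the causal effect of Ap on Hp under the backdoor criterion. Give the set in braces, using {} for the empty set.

{Fg}

Variables eligible for adjustment (non-descendants of Ap, excluding Ap and Hp): {Ec, Fg, Zl}.
Backdoor paths from Ap to Hp:
  P1: Ap <- Fg -> Zl <- Ec -> Hp
  P2: Ap <- Fg -> Hp
The empty set is not sufficient: P2 (Ap <- Fg -> Hp) has no collider blocking it and no conditioned non-collider, so it is open.
Try {Fg}:
  P1: blocked at fork node Fg ∈ conditioning set.
  P2: blocked at fork node Fg ∈ conditioning set.
{Fg} contains no descendant of Ap and blocks every backdoor path.
No other singleton works — e.g. {Ec} leaves P2 open — so {Fg} is the unique smallest valid adjustment set.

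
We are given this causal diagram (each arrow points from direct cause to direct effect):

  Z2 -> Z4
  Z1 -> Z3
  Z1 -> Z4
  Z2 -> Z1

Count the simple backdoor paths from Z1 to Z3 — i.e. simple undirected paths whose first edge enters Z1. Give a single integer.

0

A backdoor path from Z1 to Z3 is any simple undirected path whose first edge points into Z1 (i.e. leaves Z1 via a parent).
Parents of Z1: {Z2}.
No simple path from any parent of Z1 reaches Z3 without revisiting Z1, so there are no backdoor paths.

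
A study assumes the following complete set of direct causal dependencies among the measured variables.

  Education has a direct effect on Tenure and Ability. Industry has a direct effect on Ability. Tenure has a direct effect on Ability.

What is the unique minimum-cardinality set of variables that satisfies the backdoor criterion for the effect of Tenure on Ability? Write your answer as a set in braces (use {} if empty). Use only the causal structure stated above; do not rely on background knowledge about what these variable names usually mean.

{Education}

Variables eligible for adjustment (non-descendants of Tenure, excluding Tenure and Ability): {Education, Industry}.
Backdoor paths from Tenure to Ability:
  P1: Tenure <- Education -> Ability
The empty set is not sufficient: P1 (Tenure <- Education -> Ability) has no collider blocking it and no conditioned non-collider, so it is open.
Try {Education}:
  P1: blocked at fork node Education ∈ conditioning set.
{Education} contains no descendant of Tenure and blocks every backdoor path.
No other singleton works — e.g. {Industry} leaves P1 open — so {Education} is the unique smallest valid adjustment set.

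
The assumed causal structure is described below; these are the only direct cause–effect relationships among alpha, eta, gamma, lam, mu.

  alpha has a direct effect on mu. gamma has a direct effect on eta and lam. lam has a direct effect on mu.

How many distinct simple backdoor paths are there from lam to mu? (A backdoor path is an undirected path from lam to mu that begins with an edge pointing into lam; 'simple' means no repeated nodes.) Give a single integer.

0

A backdoor path from lam to mu is any simple undirected path whose first edge points into lam (i.e. leaves lam via a parent).
Parents of lam: {gamma}.
No simple path from any parent of lam reaches mu without revisiting lam, so there are no backdoor paths.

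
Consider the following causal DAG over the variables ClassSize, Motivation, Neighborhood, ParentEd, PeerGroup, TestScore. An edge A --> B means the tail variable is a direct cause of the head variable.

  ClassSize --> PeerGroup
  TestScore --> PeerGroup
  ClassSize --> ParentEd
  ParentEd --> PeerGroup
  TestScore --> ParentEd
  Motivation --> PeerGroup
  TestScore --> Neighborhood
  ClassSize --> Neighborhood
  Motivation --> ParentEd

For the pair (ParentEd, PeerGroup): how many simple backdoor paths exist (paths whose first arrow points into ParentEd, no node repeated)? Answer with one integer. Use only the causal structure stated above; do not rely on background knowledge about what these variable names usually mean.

5

A backdoor path from ParentEd to PeerGroup is any simple undirected path whose first edge points into ParentEd (i.e. leaves ParentEd via a parent).
Parents of ParentEd: {ClassSize, Motivation, TestScore}.
Enumerating:
  P1: ParentEd <- TestScore -> Neighborhood <- ClassSize -> PeerGroup
  P2: ParentEd <- TestScore -> PeerGroup
  P3: ParentEd <- ClassSize -> Neighborhood <- TestScore -> PeerGroup
  P4: ParentEd <- ClassSize -> PeerGroup
  P5: ParentEd <- Motivation -> PeerGroup
That exhausts the simple backdoor paths. Count: 5.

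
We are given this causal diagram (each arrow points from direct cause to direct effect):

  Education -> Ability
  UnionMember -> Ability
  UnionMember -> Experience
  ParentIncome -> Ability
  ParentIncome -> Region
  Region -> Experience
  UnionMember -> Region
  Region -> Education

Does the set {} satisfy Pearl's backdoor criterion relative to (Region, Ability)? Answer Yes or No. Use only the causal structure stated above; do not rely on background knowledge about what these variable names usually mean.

No

Backdoor paths from Region to Ability (paths whose first edge points into Region):
  P1: Region <- UnionMember -> Ability
  P2: Region <- ParentIncome -> Ability
Condition 1 (no descendant of Region in the set): holds — descendants of Region are {Ability, Education, Experience}; none are in {}.
Condition 2 (every backdoor path blocked by {}):
  P1: open — no interior node is in the conditioning set.
  P2: open — no interior node is in the conditioning set.
{} does not satisfy the backdoor criterion.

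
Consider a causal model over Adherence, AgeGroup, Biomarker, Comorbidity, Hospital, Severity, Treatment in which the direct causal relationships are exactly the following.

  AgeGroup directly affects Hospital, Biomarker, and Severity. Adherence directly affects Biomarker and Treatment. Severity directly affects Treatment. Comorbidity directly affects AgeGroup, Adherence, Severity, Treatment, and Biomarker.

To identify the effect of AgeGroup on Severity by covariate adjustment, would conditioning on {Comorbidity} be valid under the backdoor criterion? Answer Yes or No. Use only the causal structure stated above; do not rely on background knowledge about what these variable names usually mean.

Yes

Backdoor paths from AgeGroup to Severity (paths whose first edge points into AgeGroup):
  P1: AgeGroup <- Comorbidity -> Adherence -> Treatment <- Severity
  P2: AgeGroup <- Comorbidity -> Severity
  P3: AgeGroup <- Comorbidity -> Treatment <- Severity
  P4: AgeGroup <- Comorbidity -> Biomarker <- Adherence -> Treatment <- Severity
Condition 1 (no descendant of AgeGroup in the set): holds — descendants of AgeGroup are {Biomarker, Hospital, Severity, Treatment}; none are in {Comorbidity}.
Condition 2 (every backdoor path blocked by {Comorbidity}):
  P1: blocked at fork node Comorbidity ∈ conditioning set.
  P2: blocked at fork node Comorbidity ∈ conditioning set.
  P3: blocked at fork node Comorbidity ∈ conditioning set.
  P4: blocked at fork node Comorbidity ∈ conditioning set.
{Comorbidity} satisfies the backdoor criterion.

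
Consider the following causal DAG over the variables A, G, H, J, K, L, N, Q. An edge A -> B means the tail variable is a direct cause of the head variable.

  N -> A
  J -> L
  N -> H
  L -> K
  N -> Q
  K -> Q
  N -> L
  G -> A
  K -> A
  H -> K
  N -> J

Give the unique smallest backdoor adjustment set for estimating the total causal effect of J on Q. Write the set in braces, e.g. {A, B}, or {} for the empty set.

{N}

Variables eligible for adjustment (non-descendants of J, excluding J and Q): {G, H, N}.
Backdoor paths from J to Q:
  P1: J <- N -> H -> K -> Q
  P2: J <- N -> L -> K -> Q
  P3: J <- N -> A <- K -> Q
  P4: J <- N -> Q
The empty set is not sufficient: P1 (J <- N -> H -> K -> Q) has no collider blocking it and no conditioned non-collider, so it is open.
Try {N}:
  P1: blocked at fork node N ∈ conditioning set.
  P2: blocked at fork node N ∈ conditioning set.
  P3: blocked at fork node N ∈ conditioning set.
  P4: blocked at fork node N ∈ conditioning set.
{N} contains no descendant of J and blocks every backdoor path.
No other singleton works — e.g. {H} leaves P2 open — so {N} is the unique smallest valid adjustment set.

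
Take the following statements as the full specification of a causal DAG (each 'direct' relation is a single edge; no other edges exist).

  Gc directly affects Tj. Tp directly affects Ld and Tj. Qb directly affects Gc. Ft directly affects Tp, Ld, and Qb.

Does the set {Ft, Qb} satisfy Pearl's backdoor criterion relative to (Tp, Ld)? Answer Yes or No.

Yes

Backdoor paths from Tp to Ld (paths whose first edge points into Tp):
  P1: Tp <- Ft -> Ld
Condition 1 (no descendant of Tp in the set): holds — descendants of Tp are {Ld, Tj}; none are in {Ft, Qb}.
Condition 2 (every backdoor path blocked by {Ft, Qb}):
  P1: blocked at fork node Ft ∈ conditioning set.
{Ft, Qb} satisfies the backdoor criterion.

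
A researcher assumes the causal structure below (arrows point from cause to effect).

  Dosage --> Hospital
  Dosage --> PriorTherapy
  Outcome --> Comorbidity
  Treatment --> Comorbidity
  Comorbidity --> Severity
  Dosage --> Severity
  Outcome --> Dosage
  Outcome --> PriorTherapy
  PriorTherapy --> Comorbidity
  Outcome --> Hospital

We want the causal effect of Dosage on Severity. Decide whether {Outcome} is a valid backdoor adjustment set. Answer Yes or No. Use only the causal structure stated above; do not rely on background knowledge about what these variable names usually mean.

Yes

Backdoor paths from Dosage to Severity (paths whose first edge points into Dosage):
  P1: Dosage <- Outcome -> PriorTherapy -> Comorbidity -> Severity
  P2: Dosage <- Outcome -> Comorbidity -> Severity
Condition 1 (no descendant of Dosage in the set): holds — descendants of Dosage are {Comorbidity, Hospital, PriorTherapy, Severity}; none are in {Outcome}.
Condition 2 (every backdoor path blocked by {Outcome}):
  P1: blocked at fork node Outcome ∈ conditioning set.
  P2: blocked at fork node Outcome ∈ conditioning set.
{Outcome} satisfies the backdoor criterion.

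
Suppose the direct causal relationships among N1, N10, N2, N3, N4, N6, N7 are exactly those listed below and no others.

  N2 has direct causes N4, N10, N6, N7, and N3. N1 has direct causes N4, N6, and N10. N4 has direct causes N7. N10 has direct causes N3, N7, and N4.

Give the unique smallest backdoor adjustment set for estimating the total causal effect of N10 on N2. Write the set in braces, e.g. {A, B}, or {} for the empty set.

{N3, N4, N7}

Variables eligible for adjustment (non-descendants of N10, excluding N10 and N2): {N3, N4, N6, N7}.
Backdoor paths from N10 to N2:
  P1: N10 <- N3 -> N2
  P2: N10 <- N7 -> N4 -> N1 <- N6 -> N2
  P3: N10 <- N7 -> N4 -> N2
  P4: N10 <- N7 -> N2
  P5: N10 <- N4 <- N7 -> N2
  P6: N10 <- N4 -> N1 <- N6 -> N2
  P7: N10 <- N4 -> N2
The empty set is not sufficient: P1 (N10 <- N3 -> N2) has no collider blocking it and no conditioned non-collider, so it is open.
Try {N3, N4, N7}:
  P1: blocked at fork node N3 ∈ conditioning set.
  P2: blocked at fork node N7 ∈ conditioning set.
  P3: blocked at fork node N7 ∈ conditioning set.
  P4: blocked at fork node N7 ∈ conditioning set.
  P5: blocked at chain node N4 ∈ conditioning set.
  P6: blocked at fork node N4 ∈ conditioning set.
  P7: blocked at fork node N4 ∈ conditioning set.
{N3, N4, N7} contains no descendant of N10 and blocks every backdoor path.
Every element of {N3, N4, N7} is needed (dropping N3 leaves P1 open; dropping N4 leaves P7 open; dropping N7 leaves P4 open), so no proper subset is valid.
Among all size-3 subsets of the eligible variables, only {N3, N4, N7} blocks every backdoor path, so it is the unique smallest valid adjustment set.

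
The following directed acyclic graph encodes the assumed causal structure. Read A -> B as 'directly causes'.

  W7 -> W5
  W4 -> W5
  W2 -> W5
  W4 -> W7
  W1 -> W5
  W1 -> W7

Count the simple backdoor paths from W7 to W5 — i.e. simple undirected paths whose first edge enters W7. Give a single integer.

2

A backdoor path from W7 to W5 is any simple undirected path whose first edge points into W7 (i.e. leaves W7 via a parent).
Parents of W7: {W1, W4}.
Enumerating:
  P1: W7 <- W1 -> W5
  P2: W7 <- W4 -> W5
That exhausts the simple backdoor paths. Count: 2.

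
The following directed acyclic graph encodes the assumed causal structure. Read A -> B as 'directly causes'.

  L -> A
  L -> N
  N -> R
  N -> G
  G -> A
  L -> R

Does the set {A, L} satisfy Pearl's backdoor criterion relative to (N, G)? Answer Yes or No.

No

Backdoor paths from N to G (paths whose first edge points into N):
  P1: N <- L -> A <- G
Condition 1 (no descendant of N in the set): FAILS — A is a descendant of N.
Condition 2 (every backdoor path blocked by {A, L}):
  P1: blocked at fork node L ∈ conditioning set.
{A, L} does not satisfy the backdoor criterion.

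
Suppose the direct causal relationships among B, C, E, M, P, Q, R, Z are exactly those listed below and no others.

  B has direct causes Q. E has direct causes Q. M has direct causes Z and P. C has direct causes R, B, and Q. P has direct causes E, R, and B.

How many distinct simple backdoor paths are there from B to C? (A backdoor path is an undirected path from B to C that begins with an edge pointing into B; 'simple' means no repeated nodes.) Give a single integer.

A backdoor path from B to C is any simple undirected path whose first edge points into B (i.e. leaves B via a parent).
Parents of B: {Q}.
Enumerating:
  P1: B <- Q -> E -> P <- R -> C
  P2: B <- Q -> C
That exhausts the simple backdoor paths. Count: 2.

2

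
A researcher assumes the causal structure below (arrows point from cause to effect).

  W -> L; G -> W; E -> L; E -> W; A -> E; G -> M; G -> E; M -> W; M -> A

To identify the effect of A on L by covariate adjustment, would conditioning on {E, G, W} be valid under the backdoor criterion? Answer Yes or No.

Backdoor paths from A to L (paths whose first edge points into A):
  P1: A <- M <- G -> E -> W -> L
  P2: A <- M <- G -> E -> L
  P3: A <- M <- G -> W <- E -> L
  P4: A <- M <- G -> W -> L
  P5: A <- M -> W <- G -> E -> L
  P6: A <- M -> W <- E -> L
  P7: A <- M -> W -> L
Condition 1 (no descendant of A in the set): FAILS — E and W are descendants of A.
Condition 2 (every backdoor path blocked by {E, G, W}):
  P1: blocked at fork node G ∈ conditioning set.
  P2: blocked at fork node G ∈ conditioning set.
  P3: blocked at fork node G ∈ conditioning set.
  P4: blocked at fork node G ∈ conditioning set.
  P5: blocked at fork node G ∈ conditioning set.
  P6: blocked at fork node E ∈ conditioning set.
  P7: blocked at chain node W ∈ conditioning set.
{E, G, W} does not satisfy the backdoor criterion.

No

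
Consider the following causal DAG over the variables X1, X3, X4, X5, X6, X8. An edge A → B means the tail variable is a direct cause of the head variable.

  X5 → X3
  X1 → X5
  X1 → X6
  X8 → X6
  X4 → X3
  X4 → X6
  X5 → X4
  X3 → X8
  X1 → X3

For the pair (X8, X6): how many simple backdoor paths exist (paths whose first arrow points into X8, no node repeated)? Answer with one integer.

6

A backdoor path from X8 to X6 is any simple undirected path whose first edge points into X8 (i.e. leaves X8 via a parent).
Parents of X8: {X3}.
Enumerating:
  P1: X8 <- X3 <- X1 -> X5 -> X4 -> X6
  P2: X8 <- X3 <- X1 -> X6
  P3: X8 <- X3 <- X5 <- X1 -> X6
  P4: X8 <- X3 <- X5 -> X4 -> X6
  P5: X8 <- X3 <- X4 <- X5 <- X1 -> X6
  P6: X8 <- X3 <- X4 -> X6
That exhausts the simple backdoor paths. Count: 6.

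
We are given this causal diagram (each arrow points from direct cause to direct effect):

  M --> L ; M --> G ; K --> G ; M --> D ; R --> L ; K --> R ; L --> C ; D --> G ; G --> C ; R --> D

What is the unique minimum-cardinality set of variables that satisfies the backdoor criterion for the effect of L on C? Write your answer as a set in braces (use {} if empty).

{G}

Variables eligible for adjustment (non-descendants of L, excluding L and C): {D, G, K, M, R}.
Backdoor paths from L to C:
  P1: L <- M -> D <- R <- K -> G -> C
  P2: L <- M -> D -> G -> C
  P3: L <- M -> G -> C
  P4: L <- R <- K -> G -> C
  P5: L <- R -> D <- M -> G -> C
  P6: L <- R -> D -> G -> C
The empty set is not sufficient: P2 (L <- M -> D -> G -> C) has no collider blocking it and no conditioned non-collider, so it is open.
Try {G}:
  P1: blocked at chain node G ∈ conditioning set.
  P2: blocked at chain node G ∈ conditioning set.
  P3: blocked at chain node G ∈ conditioning set.
  P4: blocked at chain node G ∈ conditioning set.
  P5: blocked at chain node G ∈ conditioning set.
  P6: blocked at chain node G ∈ conditioning set.
{G} contains no descendant of L and blocks every backdoor path.
No other singleton works — e.g. {M} leaves P4 open — so {G} is the unique smallest valid adjustment set.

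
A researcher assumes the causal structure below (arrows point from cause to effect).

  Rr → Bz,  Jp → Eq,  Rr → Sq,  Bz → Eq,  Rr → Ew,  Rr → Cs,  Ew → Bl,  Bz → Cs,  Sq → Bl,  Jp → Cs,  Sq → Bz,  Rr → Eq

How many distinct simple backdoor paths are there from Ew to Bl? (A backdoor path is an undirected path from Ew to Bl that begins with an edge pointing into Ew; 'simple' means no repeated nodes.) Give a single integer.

6

A backdoor path from Ew to Bl is any simple undirected path whose first edge points into Ew (i.e. leaves Ew via a parent).
Parents of Ew: {Rr}.
Enumerating:
  P1: Ew <- Rr -> Sq -> Bl
  P2: Ew <- Rr -> Bz <- Sq -> Bl
  P3: Ew <- Rr -> Eq <- Jp -> Cs <- Bz <- Sq -> Bl
  P4: Ew <- Rr -> Eq <- Bz <- Sq -> Bl
  P5: Ew <- Rr -> Cs <- Jp -> Eq <- Bz <- Sq -> Bl
  P6: Ew <- Rr -> Cs <- Bz <- Sq -> Bl
That exhausts the simple backdoor paths. Count: 6.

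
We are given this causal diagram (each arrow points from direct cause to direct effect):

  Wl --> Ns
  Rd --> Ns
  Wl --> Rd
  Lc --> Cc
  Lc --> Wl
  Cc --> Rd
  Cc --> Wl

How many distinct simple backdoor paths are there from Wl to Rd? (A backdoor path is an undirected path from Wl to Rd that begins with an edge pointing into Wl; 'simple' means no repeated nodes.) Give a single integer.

2

A backdoor path from Wl to Rd is any simple undirected path whose first edge points into Wl (i.e. leaves Wl via a parent).
Parents of Wl: {Cc, Lc}.
Enumerating:
  P1: Wl <- Lc -> Cc -> Rd
  P2: Wl <- Cc -> Rd
That exhausts the simple backdoor paths. Count: 2.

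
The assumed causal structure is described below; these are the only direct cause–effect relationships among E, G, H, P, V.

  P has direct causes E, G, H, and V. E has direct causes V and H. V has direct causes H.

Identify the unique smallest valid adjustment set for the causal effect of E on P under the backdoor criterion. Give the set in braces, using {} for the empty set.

{H, V}

Variables eligible for adjustment (non-descendants of E, excluding E and P): {G, H, V}.
Backdoor paths from E to P:
  P1: E <- H -> V -> P
  P2: E <- H -> P
  P3: E <- V <- H -> P
  P4: E <- V -> P
The empty set is not sufficient: P1 (E <- H -> V -> P) has no collider blocking it and no conditioned non-collider, so it is open.
Try {H, V}:
  P1: blocked at fork node H ∈ conditioning set.
  P2: blocked at fork node H ∈ conditioning set.
  P3: blocked at chain node V ∈ conditioning set.
  P4: blocked at fork node V ∈ conditioning set.
{H, V} contains no descendant of E and blocks every backdoor path.
Every element of {H, V} is needed (dropping H leaves P2 open; dropping V leaves P4 open), so no proper subset is valid.
Among all size-2 subsets of the eligible variables, only {H, V} blocks every backdoor path, so it is the unique smallest valid adjustment set.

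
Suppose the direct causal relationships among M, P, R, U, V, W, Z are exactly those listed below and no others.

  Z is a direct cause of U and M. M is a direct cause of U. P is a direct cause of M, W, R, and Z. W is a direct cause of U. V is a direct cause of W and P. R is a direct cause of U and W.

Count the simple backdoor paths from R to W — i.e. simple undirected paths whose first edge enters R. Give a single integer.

A backdoor path from R to W is any simple undirected path whose first edge points into R (i.e. leaves R via a parent).
Parents of R: {P}.
Enumerating:
  P1: R <- P <- V -> W
  P2: R <- P -> Z -> M -> U <- W
  P3: R <- P -> Z -> U <- W
  P4: R <- P -> W
  P5: R <- P -> M <- Z -> U <- W
  P6: R <- P -> M -> U <- W
That exhausts the simple backdoor paths. Count: 6.

6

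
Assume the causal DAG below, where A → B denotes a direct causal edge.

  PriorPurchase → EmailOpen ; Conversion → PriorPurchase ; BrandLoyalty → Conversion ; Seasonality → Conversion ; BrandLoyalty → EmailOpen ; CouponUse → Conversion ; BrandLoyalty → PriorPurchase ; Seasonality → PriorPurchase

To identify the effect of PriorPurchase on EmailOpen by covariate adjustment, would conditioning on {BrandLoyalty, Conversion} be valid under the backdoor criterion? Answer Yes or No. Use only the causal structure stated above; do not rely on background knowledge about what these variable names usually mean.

Backdoor paths from PriorPurchase to EmailOpen (paths whose first edge points into PriorPurchase):
  P1: PriorPurchase <- Seasonality -> Conversion <- BrandLoyalty -> EmailOpen
  P2: PriorPurchase <- BrandLoyalty -> EmailOpen
  P3: PriorPurchase <- Conversion <- BrandLoyalty -> EmailOpen
Condition 1 (no descendant of PriorPurchase in the set): holds — descendants of PriorPurchase are {EmailOpen}; none are in {BrandLoyalty, Conversion}.
Condition 2 (every backdoor path blocked by {BrandLoyalty, Conversion}):
  P1: blocked at fork node BrandLoyalty ∈ conditioning set.
  P2: blocked at fork node BrandLoyalty ∈ conditioning set.
  P3: blocked at chain node Conversion ∈ conditioning set.
{BrandLoyalty, Conversion} satisfies the backdoor criterion.

Yes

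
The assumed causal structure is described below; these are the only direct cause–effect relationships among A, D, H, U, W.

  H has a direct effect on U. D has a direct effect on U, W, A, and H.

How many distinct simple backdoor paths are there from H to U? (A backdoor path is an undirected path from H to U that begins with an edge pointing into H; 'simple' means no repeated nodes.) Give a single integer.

1

A backdoor path from H to U is any simple undirected path whose first edge points into H (i.e. leaves H via a parent).
Parents of H: {D}.
Enumerating:
  P1: H <- D -> U
That exhausts the simple backdoor paths. Count: 1.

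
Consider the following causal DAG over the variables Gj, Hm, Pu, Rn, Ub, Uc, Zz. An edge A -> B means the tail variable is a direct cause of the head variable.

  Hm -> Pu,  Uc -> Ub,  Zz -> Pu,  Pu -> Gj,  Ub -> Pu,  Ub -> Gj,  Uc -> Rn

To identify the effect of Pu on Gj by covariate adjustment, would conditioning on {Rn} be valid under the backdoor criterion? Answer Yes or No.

Backdoor paths from Pu to Gj (paths whose first edge points into Pu):
  P1: Pu <- Ub -> Gj
Condition 1 (no descendant of Pu in the set): holds — descendants of Pu are {Gj}; none are in {Rn}.
Condition 2 (every backdoor path blocked by {Rn}):
  P1: open — no interior node is in the conditioning set.
{Rn} does not satisfy the backdoor criterion.

No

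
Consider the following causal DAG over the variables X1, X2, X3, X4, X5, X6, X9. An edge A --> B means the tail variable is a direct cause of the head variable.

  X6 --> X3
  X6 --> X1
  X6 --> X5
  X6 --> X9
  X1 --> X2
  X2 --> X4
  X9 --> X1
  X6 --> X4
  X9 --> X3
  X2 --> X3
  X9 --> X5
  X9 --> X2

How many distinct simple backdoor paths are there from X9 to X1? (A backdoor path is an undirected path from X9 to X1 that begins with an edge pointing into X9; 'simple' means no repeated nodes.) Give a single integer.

A backdoor path from X9 to X1 is any simple undirected path whose first edge points into X9 (i.e. leaves X9 via a parent).
Parents of X9: {X6}.
Enumerating:
  P1: X9 <- X6 -> X1
  P2: X9 <- X6 -> X4 <- X2 <- X1
  P3: X9 <- X6 -> X3 <- X2 <- X1
That exhausts the simple backdoor paths. Count: 3.

3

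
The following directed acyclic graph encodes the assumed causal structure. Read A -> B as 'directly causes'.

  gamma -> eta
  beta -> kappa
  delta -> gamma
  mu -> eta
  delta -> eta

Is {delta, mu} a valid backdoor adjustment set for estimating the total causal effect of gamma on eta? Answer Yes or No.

Yes

Backdoor paths from gamma to eta (paths whose first edge points into gamma):
  P1: gamma <- delta -> eta
Condition 1 (no descendant of gamma in the set): holds — descendants of gamma are {eta}; none are in {delta, mu}.
Condition 2 (every backdoor path blocked by {delta, mu}):
  P1: blocked at fork node delta ∈ conditioning set.
{delta, mu} satisfies the backdoor criterion.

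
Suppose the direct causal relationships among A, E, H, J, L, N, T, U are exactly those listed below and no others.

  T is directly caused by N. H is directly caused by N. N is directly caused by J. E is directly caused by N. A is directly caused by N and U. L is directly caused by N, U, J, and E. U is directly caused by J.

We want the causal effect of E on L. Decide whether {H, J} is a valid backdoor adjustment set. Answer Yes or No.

Backdoor paths from E to L (paths whose first edge points into E):
  P1: E <- N <- J -> U -> L
  P2: E <- N <- J -> L
  P3: E <- N -> A <- U <- J -> L
  P4: E <- N -> A <- U -> L
  P5: E <- N -> L
Condition 1 (no descendant of E in the set): holds — descendants of E are {L}; none are in {H, J}.
Condition 2 (every backdoor path blocked by {H, J}):
  P1: blocked at fork node J ∈ conditioning set.
  P2: blocked at fork node J ∈ conditioning set.
  P3: blocked at collider A (neither it nor any descendant is in the conditioning set).
  P4: blocked at collider A (neither it nor any descendant is in the conditioning set).
  P5: open — no interior node is in the conditioning set.
{H, J} does not satisfy the backdoor criterion.

No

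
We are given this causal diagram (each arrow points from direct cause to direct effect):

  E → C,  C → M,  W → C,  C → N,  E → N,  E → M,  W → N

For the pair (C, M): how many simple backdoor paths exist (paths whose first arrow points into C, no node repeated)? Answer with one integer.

2

A backdoor path from C to M is any simple undirected path whose first edge points into C (i.e. leaves C via a parent).
Parents of C: {E, W}.
Enumerating:
  P1: C <- E -> M
  P2: C <- W -> N <- E -> M
That exhausts the simple backdoor paths. Count: 2.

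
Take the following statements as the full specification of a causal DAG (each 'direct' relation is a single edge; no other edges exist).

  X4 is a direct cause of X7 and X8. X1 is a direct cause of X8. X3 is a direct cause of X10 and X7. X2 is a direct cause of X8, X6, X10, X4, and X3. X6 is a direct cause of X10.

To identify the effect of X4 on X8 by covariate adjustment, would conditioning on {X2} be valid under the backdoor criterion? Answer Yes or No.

Backdoor paths from X4 to X8 (paths whose first edge points into X4):
  P1: X4 <- X2 -> X8
Condition 1 (no descendant of X4 in the set): holds — descendants of X4 are {X7, X8}; none are in {X2}.
Condition 2 (every backdoor path blocked by {X2}):
  P1: blocked at fork node X2 ∈ conditioning set.
{X2} satisfies the backdoor criterion.

Yes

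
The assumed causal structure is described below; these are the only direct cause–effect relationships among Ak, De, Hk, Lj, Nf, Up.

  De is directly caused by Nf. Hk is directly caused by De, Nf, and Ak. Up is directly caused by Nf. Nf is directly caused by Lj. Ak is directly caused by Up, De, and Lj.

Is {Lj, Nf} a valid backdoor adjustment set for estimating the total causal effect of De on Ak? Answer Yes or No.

Backdoor paths from De to Ak (paths whose first edge points into De):
  P1: De <- Nf <- Lj -> Ak
  P2: De <- Nf -> Up -> Ak
  P3: De <- Nf -> Hk <- Ak
Condition 1 (no descendant of De in the set): holds — descendants of De are {Ak, Hk}; none are in {Lj, Nf}.
Condition 2 (every backdoor path blocked by {Lj, Nf}):
  P1: blocked at chain node Nf ∈ conditioning set.
  P2: blocked at fork node Nf ∈ conditioning set.
  P3: blocked at fork node Nf ∈ conditioning set.
{Lj, Nf} satisfies the backdoor criterion.

Yes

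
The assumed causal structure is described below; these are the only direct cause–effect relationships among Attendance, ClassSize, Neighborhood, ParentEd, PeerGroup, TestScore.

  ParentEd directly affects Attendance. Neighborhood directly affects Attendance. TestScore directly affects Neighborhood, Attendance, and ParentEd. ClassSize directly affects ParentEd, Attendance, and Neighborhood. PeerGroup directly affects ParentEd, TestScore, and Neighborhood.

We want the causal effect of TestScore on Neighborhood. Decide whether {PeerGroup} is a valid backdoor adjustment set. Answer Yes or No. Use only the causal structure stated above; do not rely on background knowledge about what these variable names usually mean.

Backdoor paths from TestScore to Neighborhood (paths whose first edge points into TestScore):
  P1: TestScore <- PeerGroup -> ParentEd <- ClassSize -> Neighborhood
  P2: TestScore <- PeerGroup -> ParentEd <- ClassSize -> Attendance <- Neighborhood
  P3: TestScore <- PeerGroup -> ParentEd -> Attendance <- ClassSize -> Neighborhood
  P4: TestScore <- PeerGroup -> ParentEd -> Attendance <- Neighborhood
  P5: TestScore <- PeerGroup -> Neighborhood
Condition 1 (no descendant of TestScore in the set): holds — descendants of TestScore are {Attendance, Neighborhood, ParentEd}; none are in {PeerGroup}.
Condition 2 (every backdoor path blocked by {PeerGroup}):
  P1: blocked at fork node PeerGroup ∈ conditioning set.
  P2: blocked at fork node PeerGroup ∈ conditioning set.
  P3: blocked at fork node PeerGroup ∈ conditioning set.
  P4: blocked at fork node PeerGroup ∈ conditioning set.
  P5: blocked at fork node PeerGroup ∈ conditioning set.
{PeerGroup} satisfies the backdoor criterion.

Yes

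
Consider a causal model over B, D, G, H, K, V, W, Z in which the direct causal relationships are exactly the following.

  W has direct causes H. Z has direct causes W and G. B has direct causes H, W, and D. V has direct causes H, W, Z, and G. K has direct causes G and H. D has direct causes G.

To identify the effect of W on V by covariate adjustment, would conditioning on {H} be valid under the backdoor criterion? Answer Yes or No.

Backdoor paths from W to V (paths whose first edge points into W):
  P1: W <- H -> K <- G -> Z -> V
  P2: W <- H -> K <- G -> V
  P3: W <- H -> V
  P4: W <- H -> B <- D <- G -> Z -> V
  P5: W <- H -> B <- D <- G -> V
Condition 1 (no descendant of W in the set): holds — descendants of W are {B, V, Z}; none are in {H}.
Condition 2 (every backdoor path blocked by {H}):
  P1: blocked at fork node H ∈ conditioning set.
  P2: blocked at fork node H ∈ conditioning set.
  P3: blocked at fork node H ∈ conditioning set.
  P4: blocked at fork node H ∈ conditioning set.
  P5: blocked at fork node H ∈ conditioning set.
{H} satisfies the backdoor criterion.

Yes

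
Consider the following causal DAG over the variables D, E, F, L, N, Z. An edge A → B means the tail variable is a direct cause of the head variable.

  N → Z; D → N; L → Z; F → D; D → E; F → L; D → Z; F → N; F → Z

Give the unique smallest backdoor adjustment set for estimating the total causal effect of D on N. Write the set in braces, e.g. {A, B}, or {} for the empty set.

{F}

Variables eligible for adjustment (non-descendants of D, excluding D and N): {F, L}.
Backdoor paths from D to N:
  P1: D <- F -> N
  P2: D <- F -> L -> Z <- N
  P3: D <- F -> Z <- N
The empty set is not sufficient: P1 (D <- F -> N) has no collider blocking it and no conditioned non-collider, so it is open.
Try {F}:
  P1: blocked at fork node F ∈ conditioning set.
  P2: blocked at fork node F ∈ conditioning set.
  P3: blocked at fork node F ∈ conditioning set.
{F} contains no descendant of D and blocks every backdoor path.
No other singleton works — e.g. {L} leaves P1 open — so {F} is the unique smallest valid adjustment set.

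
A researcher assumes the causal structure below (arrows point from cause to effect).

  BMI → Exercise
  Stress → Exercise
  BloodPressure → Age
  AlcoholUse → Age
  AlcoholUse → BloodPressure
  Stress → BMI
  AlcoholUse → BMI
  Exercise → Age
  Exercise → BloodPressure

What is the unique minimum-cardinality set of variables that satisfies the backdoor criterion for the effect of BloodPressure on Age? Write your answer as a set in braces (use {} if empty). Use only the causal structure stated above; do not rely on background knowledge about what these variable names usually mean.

{AlcoholUse, Exercise}

Variables eligible for adjustment (non-descendants of BloodPressure, excluding BloodPressure and Age): {AlcoholUse, BMI, Exercise, Stress}.
Backdoor paths from BloodPressure to Age:
  P1: BloodPressure <- AlcoholUse -> BMI <- Stress -> Exercise -> Age
  P2: BloodPressure <- AlcoholUse -> BMI -> Exercise -> Age
  P3: BloodPressure <- AlcoholUse -> Age
  P4: BloodPressure <- Exercise <- Stress -> BMI <- AlcoholUse -> Age
  P5: BloodPressure <- Exercise <- BMI <- AlcoholUse -> Age
  P6: BloodPressure <- Exercise -> Age
The empty set is not sufficient: P2 (BloodPressure <- AlcoholUse -> BMI -> Exercise -> Age) has no collider blocking it and no conditioned non-collider, so it is open.
Try {AlcoholUse, Exercise}:
  P1: blocked at fork node AlcoholUse ∈ conditioning set.
  P2: blocked at fork node AlcoholUse ∈ conditioning set.
  P3: blocked at fork node AlcoholUse ∈ conditioning set.
  P4: blocked at chain node Exercise ∈ conditioning set.
  P5: blocked at chain node Exercise ∈ conditioning set.
  P6: blocked at fork node Exercise ∈ conditioning set.
{AlcoholUse, Exercise} contains no descendant of BloodPressure and blocks every backdoor path.
Every element of {AlcoholUse, Exercise} is needed (dropping AlcoholUse leaves P3 open; dropping Exercise leaves P6 open), so no proper subset is valid.
Among all size-2 subsets of the eligible variables, only {AlcoholUse, Exercise} blocks every backdoor path, so it is the unique smallest valid adjustment set.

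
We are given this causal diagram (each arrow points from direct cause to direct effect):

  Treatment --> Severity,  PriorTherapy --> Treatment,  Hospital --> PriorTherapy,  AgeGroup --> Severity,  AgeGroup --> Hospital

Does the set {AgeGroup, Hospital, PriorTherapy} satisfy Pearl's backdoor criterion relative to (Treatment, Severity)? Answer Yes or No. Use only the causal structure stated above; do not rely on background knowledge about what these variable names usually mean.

Backdoor paths from Treatment to Severity (paths whose first edge points into Treatment):
  P1: Treatment <- PriorTherapy <- Hospital <- AgeGroup -> Severity
Condition 1 (no descendant of Treatment in the set): holds — descendants of Treatment are {Severity}; none are in {AgeGroup, Hospital, PriorTherapy}.
Condition 2 (every backdoor path blocked by {AgeGroup, Hospital, PriorTherapy}):
  P1: blocked at chain node PriorTherapy ∈ conditioning set.
{AgeGroup, Hospital, PriorTherapy} satisfies the backdoor criterion.

Yes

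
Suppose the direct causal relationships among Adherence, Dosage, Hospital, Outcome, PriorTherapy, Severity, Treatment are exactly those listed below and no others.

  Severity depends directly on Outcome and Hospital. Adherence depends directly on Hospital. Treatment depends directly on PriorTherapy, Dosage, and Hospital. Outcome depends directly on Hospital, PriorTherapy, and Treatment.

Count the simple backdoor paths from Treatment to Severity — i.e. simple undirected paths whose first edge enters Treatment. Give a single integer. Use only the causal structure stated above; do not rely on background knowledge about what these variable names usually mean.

A backdoor path from Treatment to Severity is any simple undirected path whose first edge points into Treatment (i.e. leaves Treatment via a parent).
Parents of Treatment: {Dosage, Hospital, PriorTherapy}.
Enumerating:
  P1: Treatment <- PriorTherapy -> Outcome <- Hospital -> Severity
  P2: Treatment <- PriorTherapy -> Outcome -> Severity
  P3: Treatment <- Hospital -> Outcome -> Severity
  P4: Treatment <- Hospital -> Severity
That exhausts the simple backdoor paths. Count: 4.

4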